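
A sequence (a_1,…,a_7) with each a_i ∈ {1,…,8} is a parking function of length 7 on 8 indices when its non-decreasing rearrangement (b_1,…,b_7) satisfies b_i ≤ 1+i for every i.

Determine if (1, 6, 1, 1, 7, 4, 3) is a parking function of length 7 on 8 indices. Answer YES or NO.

Rearranged: b = (1, 1, 1, 3, 4, 6, 7).
  b_1=1 ≤ 2
  b_2=1 ≤ 3
  b_3=1 ≤ 4
  b_4=3 ≤ 5
  b_5=4 ≤ 6
  b_6=6 ≤ 7
  b_7=7 ≤ 8
All bounds hold ⇒ YES

YES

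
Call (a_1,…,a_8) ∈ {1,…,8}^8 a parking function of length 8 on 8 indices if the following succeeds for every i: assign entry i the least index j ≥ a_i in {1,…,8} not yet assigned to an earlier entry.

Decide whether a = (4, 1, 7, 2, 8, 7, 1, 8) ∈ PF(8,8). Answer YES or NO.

NO

Order a: b = (1, 1, 2, 4, 7, 7, 8, 8).
  b_1=1 ≤ 1
  b_2=1 ≤ 2
  b_3=2 ≤ 3
  b_4=4 ≤ 4
  b_5=7 > 5
  fails at i=5 ⇒ NO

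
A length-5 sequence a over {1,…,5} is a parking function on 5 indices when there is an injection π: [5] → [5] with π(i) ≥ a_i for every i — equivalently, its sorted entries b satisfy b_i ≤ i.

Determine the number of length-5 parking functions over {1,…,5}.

1296

Count = (5+1−5)·(5+1)^{5−1} = 1×1296 = 1296 (Pollak)
Check (1,4,1,5,3) → sorted (1,1,3,4,5): b_i ≤ i ∀i, a PF.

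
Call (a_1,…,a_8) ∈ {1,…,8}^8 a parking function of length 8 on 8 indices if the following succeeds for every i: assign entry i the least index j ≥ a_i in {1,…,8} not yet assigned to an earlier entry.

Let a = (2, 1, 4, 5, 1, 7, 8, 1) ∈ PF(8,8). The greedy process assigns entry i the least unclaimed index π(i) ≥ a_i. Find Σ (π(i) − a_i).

7

Σπ(i) = 1+…+8 = 36; Σa = 2+1+4+5+1+7+8+1 = 29; disp = 36−29 = 7.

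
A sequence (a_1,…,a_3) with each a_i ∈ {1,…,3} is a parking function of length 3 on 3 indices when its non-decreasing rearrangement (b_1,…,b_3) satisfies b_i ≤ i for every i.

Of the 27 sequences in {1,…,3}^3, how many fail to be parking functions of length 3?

11

|PF| = (3+1−3)·(3+1)^{3−1} = 1·16 = 16
Example (3,3,3) → sorted (3,3,3): b_1=3>1, not a PF.
3^3 − 16 = 27 − 16 = 11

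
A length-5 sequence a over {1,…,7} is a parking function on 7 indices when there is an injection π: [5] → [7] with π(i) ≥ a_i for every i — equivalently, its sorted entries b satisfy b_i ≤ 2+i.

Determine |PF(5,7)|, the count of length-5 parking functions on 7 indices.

12288

#PF = (7−5+1)·(7+1)^(5−1) = 3 · 4096 = 12288 (Konheim–Weiss)
E.g. (3,6,6,1,4) → sorted (1,3,4,6,6): b_i ≤ 2+i ∀i, a PF.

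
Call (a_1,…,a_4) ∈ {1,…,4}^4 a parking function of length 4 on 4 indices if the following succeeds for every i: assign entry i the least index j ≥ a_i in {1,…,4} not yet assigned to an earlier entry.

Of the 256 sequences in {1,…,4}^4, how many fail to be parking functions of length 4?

|PF(4,4)| = 1·5^3 = 1 · 125 = 125 (Konheim–Weiss)
Check (3,3,4,4) → sorted (3,3,4,4): b_1=3>1, not a PF.
4^4 − 125 = 256 − 125 = 131

131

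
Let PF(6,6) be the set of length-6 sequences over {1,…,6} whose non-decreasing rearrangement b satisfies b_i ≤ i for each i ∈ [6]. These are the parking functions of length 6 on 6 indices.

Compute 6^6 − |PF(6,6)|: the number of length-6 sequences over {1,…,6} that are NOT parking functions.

|PF(6,6)| = (7−6)·7^(6−1) = 1 · 16807 = 16807 (Konheim–Weiss)
Example (6,1,4,1,6,1) → sorted (1,1,1,4,6,6): b_5=6>5, not a PF.
So 46656 − 16807 = 29849 fail.

29849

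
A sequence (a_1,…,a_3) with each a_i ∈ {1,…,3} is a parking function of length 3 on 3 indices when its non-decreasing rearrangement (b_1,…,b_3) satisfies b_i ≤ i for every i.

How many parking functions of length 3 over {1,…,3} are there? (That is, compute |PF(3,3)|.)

#PF = 1·4^2 = 1×16 = 16 (Konheim–Weiss)
Check (2,1,2) → sorted (1,2,2): b_i ≤ i ∀i, a PF.

16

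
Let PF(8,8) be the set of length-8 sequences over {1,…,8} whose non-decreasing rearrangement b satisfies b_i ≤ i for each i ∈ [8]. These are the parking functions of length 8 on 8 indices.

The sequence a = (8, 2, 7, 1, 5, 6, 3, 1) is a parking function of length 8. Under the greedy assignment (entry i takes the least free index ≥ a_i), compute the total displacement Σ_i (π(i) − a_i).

3

Σπ = 36 ({1..8} each once); Σa = 8+2+7+1+5+6+3+1 = 33; disp = 36−33 = 3.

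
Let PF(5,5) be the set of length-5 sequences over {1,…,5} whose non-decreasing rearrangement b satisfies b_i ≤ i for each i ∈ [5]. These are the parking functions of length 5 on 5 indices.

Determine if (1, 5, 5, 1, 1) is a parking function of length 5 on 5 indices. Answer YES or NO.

NO

Order a: b = (1, 1, 1, 5, 5).
  b_1=1 ≤ 1
  b_2=1 ≤ 2
  b_3=1 ≤ 3
  b_4=5 > 4
  fails at i=4 ⇒ NO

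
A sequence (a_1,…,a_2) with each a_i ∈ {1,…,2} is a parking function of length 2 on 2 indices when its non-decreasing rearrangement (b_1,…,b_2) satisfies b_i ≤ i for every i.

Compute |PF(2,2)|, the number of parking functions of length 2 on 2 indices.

3

Count = (3−2)·3^(2−1) = 1 · 3 = 3 (Konheim–Weiss)
Example (2,1) → sorted (1,2): b_i ≤ i ∀i, a PF.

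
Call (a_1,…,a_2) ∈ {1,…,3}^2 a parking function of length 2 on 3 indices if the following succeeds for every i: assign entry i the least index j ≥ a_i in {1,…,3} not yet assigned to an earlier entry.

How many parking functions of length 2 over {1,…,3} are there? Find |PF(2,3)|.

8

|PF| = (3−2+1)·(3+1)^(2−1) = 2 · 4 = 8 (Konheim–Weiss)
E.g. (1,2) → sorted (1,2): b_i ≤ 1+i ∀i, a PF.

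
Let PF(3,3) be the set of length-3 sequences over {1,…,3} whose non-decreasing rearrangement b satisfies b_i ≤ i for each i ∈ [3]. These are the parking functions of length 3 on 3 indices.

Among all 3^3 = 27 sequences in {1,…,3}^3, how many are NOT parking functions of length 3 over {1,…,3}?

|PF(3,3)| = (4−3)·4^(3−1) = 1·16 = 16
Example (2,3,3) → sorted (2,3,3): b_1=2>1, not a PF.
So 27 − 16 = 11 fail.

11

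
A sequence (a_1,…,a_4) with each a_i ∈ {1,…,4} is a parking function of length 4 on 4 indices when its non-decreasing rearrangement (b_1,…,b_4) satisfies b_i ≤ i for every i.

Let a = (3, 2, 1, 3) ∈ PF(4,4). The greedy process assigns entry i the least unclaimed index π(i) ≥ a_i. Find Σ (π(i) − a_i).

Σπ = 10 ({1..4} each once); Σa = 3+2+1+3 = 9; disp = 10−9 = 1.

1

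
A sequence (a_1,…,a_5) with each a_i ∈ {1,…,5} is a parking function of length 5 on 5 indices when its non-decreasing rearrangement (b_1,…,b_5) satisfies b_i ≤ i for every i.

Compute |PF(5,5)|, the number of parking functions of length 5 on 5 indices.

1296

|PF(5,5)| = (5+1−5)·(5+1)^{5−1} = 1·1296 = 1296 [KW]
One tuple (4,1,2,2,1) → sorted (1,1,2,2,4): b_i ≤ i ∀i, a PF.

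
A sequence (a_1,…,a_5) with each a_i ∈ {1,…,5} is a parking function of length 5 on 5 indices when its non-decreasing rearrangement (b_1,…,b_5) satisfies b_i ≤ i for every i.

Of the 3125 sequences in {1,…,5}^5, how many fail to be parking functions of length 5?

1829

Count = 1·6^4 = 1·1296 = 1296 (Pollak)
E.g. (1,4,2,5,5) → sorted (1,2,4,5,5): b_3=4>3, not a PF.
So 3125 − 1296 = 1829 fail.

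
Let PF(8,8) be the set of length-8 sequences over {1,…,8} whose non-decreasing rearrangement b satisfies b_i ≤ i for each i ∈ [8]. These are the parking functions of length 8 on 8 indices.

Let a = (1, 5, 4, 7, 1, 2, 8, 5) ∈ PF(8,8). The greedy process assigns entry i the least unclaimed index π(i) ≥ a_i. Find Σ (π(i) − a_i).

3

Σπ = 36 ({1..8} each once); Σa = 1+5+4+7+1+2+8+5 = 33; disp = 36−33 = 3.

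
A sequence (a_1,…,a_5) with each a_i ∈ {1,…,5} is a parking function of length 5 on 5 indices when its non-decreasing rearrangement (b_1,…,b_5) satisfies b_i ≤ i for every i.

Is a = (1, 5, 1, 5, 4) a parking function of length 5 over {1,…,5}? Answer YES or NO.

NO

Sorted: b = (1, 1, 4, 5, 5).
  b_1=1 ≤ 1
  b_2=1 ≤ 2
  b_3=4 > 3
  fails at i=3 ⇒ NO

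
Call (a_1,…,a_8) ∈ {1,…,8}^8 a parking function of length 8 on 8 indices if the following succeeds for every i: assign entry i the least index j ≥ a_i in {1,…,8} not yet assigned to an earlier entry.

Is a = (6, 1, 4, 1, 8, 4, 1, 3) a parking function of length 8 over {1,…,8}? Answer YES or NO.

YES

Order a: b = (1, 1, 1, 3, 4, 4, 6, 8).
  b_1=1 ≤ 1
  b_2=1 ≤ 2
  b_3=1 ≤ 3
  b_4=3 ≤ 4
  b_5=4 ≤ 5
  b_6=4 ≤ 6
  b_7=6 ≤ 7
  b_8=8 ≤ 8
All bounds hold ⇒ YES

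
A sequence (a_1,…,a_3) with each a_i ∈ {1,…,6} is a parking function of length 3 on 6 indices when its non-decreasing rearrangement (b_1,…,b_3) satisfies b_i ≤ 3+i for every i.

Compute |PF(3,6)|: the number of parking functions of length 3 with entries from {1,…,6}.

196

|PF(3,6)| = (6−3+1)·(6+1)^(3−1) = 4 · 49 = 196 (Pollak)
One tuple (2,6,1) → sorted (1,2,6): b_i ≤ 3+i ∀i, a PF.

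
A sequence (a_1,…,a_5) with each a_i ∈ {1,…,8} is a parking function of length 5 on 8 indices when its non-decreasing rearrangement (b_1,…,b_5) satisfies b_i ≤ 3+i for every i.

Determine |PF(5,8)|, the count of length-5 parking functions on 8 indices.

Count = (9−5)·9^(5−1) = 4×6561 = 26244
Example (7,5,5,6,3) → sorted (3,5,5,6,7): b_i ≤ 3+i ∀i, a PF.

26244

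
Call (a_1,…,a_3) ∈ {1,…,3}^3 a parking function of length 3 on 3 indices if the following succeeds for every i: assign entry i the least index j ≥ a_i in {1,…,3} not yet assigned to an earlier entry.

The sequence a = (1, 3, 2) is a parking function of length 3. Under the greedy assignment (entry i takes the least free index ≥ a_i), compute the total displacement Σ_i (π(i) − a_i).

0

Σπ = 6 ({1..3} each once); Σa = 1+3+2 = 6; disp = 6−6 = 0.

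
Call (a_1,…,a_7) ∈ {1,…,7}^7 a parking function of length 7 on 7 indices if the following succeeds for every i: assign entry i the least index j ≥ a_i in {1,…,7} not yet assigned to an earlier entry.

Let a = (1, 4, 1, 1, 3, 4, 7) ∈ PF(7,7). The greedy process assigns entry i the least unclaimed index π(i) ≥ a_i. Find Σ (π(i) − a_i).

7

Σπ(i) = 1+…+7 = 28; Σa = 1+4+1+1+3+4+7 = 21; disp = 28−21 = 7.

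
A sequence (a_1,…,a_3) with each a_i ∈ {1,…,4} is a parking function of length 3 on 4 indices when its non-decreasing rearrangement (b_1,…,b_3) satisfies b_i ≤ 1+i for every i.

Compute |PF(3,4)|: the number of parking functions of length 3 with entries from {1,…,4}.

50

Count = (4−3+1)·(4+1)^(3−1) = 2·25 = 50 [KW]
Example (3,4,2) → sorted (2,3,4): b_i ≤ 1+i ∀i, a PF.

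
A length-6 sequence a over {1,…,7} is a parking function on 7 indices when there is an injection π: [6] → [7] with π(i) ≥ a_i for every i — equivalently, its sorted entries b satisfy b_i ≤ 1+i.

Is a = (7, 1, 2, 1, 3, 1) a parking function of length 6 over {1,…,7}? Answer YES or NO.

YES

Order a: b = (1, 1, 1, 2, 3, 7).
  b_1=1 ≤ 2
  b_2=1 ≤ 3
  b_3=1 ≤ 4
  b_4=2 ≤ 5
  b_5=3 ≤ 6
  b_6=7 ≤ 7
All bounds hold ⇒ YES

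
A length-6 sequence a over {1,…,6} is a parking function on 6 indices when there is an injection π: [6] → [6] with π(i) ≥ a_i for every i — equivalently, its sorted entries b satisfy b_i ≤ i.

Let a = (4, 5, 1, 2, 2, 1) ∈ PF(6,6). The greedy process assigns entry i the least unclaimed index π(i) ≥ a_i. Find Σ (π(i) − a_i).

6

Σπ = 6·7/2 = 21 (π permutes [6]); Σa = 4+5+1+2+2+1 = 15; disp = 21−15 = 6.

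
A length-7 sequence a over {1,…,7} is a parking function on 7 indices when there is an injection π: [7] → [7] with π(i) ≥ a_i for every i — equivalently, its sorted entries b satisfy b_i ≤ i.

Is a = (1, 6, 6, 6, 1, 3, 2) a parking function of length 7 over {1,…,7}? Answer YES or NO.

Rearranged: b = (1, 1, 2, 3, 6, 6, 6).
  b_1=1 ≤ 1
  b_2=1 ≤ 2
  b_3=2 ≤ 3
  b_4=3 ≤ 4
  b_5=6 > 5
  fails at i=5 ⇒ NO

NO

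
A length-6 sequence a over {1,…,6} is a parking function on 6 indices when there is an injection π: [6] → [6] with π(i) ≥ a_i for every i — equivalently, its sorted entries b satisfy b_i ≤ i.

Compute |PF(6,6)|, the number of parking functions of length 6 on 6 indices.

16807

|PF(6,6)| = (7−6)·7^(6−1) = 1×16807 = 16807 (Pollak)
One tuple (3,4,1,5,1,5) → sorted (1,1,3,4,5,5): b_i ≤ i ∀i, a PF.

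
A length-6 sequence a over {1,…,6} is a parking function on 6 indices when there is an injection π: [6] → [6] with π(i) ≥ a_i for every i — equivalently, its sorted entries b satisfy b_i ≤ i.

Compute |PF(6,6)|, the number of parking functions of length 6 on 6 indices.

16807

|PF| = 1·7^5 = 1 · 16807 = 16807
E.g. (4,1,1,2,4,4) → sorted (1,1,2,4,4,4): b_i ≤ i ∀i, a PF.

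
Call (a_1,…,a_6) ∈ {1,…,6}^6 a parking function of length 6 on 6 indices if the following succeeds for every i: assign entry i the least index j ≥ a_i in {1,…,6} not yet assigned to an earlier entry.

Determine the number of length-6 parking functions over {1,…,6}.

Count = 1·7^5 = 1×16807 = 16807 (Konheim–Weiss)
One tuple (1,2,4,2,3,3) → sorted (1,2,2,3,3,4): b_i ≤ i ∀i, a PF.

16807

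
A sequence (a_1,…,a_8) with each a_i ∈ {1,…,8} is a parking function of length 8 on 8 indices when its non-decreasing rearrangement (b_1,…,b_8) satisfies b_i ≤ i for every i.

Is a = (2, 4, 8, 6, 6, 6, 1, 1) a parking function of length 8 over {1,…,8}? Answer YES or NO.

NO

Order a: b = (1, 1, 2, 4, 6, 6, 6, 8).
  b_1=1 ≤ 1
  b_2=1 ≤ 2
  b_3=2 ≤ 3
  b_4=4 ≤ 4
  b_5=6 > 5
  fails at i=5 ⇒ NO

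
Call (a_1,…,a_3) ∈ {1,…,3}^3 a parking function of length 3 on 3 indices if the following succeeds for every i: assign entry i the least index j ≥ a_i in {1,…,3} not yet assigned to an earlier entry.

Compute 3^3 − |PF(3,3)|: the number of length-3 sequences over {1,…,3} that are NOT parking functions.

|PF| = (3−3+1)·(3+1)^(3−1) = 1×16 = 16 [KW]
E.g. (3,3,3) → sorted (3,3,3): b_1=3>1, not a PF.
3^3 − 16 = 27 − 16 = 11

11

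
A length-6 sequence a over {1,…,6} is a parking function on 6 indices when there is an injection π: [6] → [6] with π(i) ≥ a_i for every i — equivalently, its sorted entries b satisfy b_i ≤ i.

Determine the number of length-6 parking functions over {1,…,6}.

Count = (7−6)·7^(6−1) = 1 · 16807 = 16807 [KW]
Example (5,1,2,1,2,6) → sorted (1,1,2,2,5,6): b_i ≤ i ∀i, a PF.

16807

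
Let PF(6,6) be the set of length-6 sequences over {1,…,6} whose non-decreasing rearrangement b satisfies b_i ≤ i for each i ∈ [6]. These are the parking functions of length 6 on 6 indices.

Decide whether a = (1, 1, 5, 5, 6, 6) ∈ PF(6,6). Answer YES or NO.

NO

Order a: b = (1, 1, 5, 5, 6, 6).
  b_1=1 ≤ 1
  b_2=1 ≤ 2
  b_3=5 > 3
  fails at i=3 ⇒ NO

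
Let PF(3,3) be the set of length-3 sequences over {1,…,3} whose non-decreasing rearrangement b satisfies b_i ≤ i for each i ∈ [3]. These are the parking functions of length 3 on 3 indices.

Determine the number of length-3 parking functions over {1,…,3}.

|PF(3,3)| = (3+1−3)·(3+1)^{3−1} = 1×16 = 16 (Konheim–Weiss)
Example (1,2,1) → sorted (1,1,2): b_i ≤ i ∀i, a PF.

16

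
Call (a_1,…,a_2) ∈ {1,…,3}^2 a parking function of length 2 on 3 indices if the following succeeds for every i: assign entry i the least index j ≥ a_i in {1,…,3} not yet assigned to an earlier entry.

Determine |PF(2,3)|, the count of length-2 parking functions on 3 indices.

8

|PF| = (3−2+1)·(3+1)^(2−1) = 2 · 4 = 8
One tuple (2,2) → sorted (2,2): b_i ≤ 1+i ∀i, a PF.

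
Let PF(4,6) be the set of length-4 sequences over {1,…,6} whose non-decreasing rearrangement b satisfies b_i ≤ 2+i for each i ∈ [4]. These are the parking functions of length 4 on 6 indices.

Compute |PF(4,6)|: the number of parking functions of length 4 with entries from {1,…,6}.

|PF| = 3·7^3 = 3×343 = 1029 [KW]
E.g. (2,1,4,4) → sorted (1,2,4,4): b_i ≤ 2+i ∀i, a PF.

1029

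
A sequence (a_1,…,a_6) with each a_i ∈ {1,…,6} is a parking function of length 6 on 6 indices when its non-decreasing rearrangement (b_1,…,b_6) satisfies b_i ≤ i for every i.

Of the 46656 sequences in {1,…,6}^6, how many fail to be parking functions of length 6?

Count = (6−6+1)·(6+1)^(6−1) = 1×16807 = 16807 [KW]
Example (6,5,3,5,5,5) → sorted (3,5,5,5,5,6): b_1=3>1, not a PF.
So 46656 − 16807 = 29849 fail.

29849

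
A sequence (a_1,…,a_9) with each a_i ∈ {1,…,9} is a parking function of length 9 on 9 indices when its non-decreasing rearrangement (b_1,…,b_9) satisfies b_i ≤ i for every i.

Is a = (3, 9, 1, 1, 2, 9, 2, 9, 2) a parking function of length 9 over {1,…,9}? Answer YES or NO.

Order a: b = (1, 1, 2, 2, 2, 3, 9, 9, 9).
  b_1=1 ≤ 1
  b_2=1 ≤ 2
  b_3=2 ≤ 3
  b_4=2 ≤ 4
  b_5=2 ≤ 5
  b_6=3 ≤ 6
  b_7=9 > 7
  fails at i=7 ⇒ NO

NO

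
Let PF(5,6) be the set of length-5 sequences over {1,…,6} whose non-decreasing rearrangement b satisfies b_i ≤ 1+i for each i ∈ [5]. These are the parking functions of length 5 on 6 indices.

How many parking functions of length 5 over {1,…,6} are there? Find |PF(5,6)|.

4802

Count = 2·7^4 = 2 · 2401 = 4802 [KW]
Example (2,6,2,4,3) → sorted (2,2,3,4,6): b_i ≤ 1+i ∀i, a PF.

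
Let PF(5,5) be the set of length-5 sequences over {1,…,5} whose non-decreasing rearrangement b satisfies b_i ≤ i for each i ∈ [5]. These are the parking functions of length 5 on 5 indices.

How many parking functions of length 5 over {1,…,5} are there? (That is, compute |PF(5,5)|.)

|PF(5,5)| = (5+1−5)·(5+1)^{5−1} = 1 · 1296 = 1296 (Pollak)
Check (3,1,1,4,2) → sorted (1,1,2,3,4): b_i ≤ i ∀i, a PF.

1296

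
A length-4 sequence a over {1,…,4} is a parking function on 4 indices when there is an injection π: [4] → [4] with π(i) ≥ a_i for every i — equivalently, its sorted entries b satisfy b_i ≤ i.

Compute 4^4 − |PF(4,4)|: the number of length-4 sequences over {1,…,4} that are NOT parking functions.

|PF(4,4)| = (4−4+1)·(4+1)^(4−1) = 1×125 = 125
E.g. (4,4,2,1) → sorted (1,2,4,4): b_3=4>3, not a PF.
So 256 − 125 = 131 fail.

131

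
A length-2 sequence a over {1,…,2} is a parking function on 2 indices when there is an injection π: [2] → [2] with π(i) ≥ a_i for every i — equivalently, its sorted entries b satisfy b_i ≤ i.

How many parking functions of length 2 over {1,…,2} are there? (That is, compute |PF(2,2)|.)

3

|PF(2,2)| = (3−2)·3^(2−1) = 1×3 = 3 [KW]
Example (1,2) → sorted (1,2): b_i ≤ i ∀i, a PF.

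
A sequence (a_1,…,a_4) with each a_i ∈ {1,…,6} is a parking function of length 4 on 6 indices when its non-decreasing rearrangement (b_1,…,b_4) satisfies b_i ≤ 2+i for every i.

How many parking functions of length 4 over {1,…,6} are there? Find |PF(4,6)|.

1029

|PF(4,6)| = (7−4)·7^(4−1) = 3×343 = 1029
One tuple (2,1,5,4) → sorted (1,2,4,5): b_i ≤ 2+i ∀i, a PF.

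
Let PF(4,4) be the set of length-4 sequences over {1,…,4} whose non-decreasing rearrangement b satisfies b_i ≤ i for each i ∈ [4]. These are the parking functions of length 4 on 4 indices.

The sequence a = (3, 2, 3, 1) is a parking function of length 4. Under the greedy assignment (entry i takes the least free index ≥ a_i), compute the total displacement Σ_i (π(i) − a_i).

Σπ = 4·5/2 = 10 (π permutes [4]); Σa = 3+2+3+1 = 9; disp = 10−9 = 1.

1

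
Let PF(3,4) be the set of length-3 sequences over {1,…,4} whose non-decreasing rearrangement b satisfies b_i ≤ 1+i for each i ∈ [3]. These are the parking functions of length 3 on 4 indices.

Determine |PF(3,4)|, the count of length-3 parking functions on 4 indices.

Count = (4−3+1)·(4+1)^(3−1) = 2×25 = 50 (Konheim–Weiss)
Check (1,2,2) → sorted (1,2,2): b_i ≤ 1+i ∀i, a PF.

50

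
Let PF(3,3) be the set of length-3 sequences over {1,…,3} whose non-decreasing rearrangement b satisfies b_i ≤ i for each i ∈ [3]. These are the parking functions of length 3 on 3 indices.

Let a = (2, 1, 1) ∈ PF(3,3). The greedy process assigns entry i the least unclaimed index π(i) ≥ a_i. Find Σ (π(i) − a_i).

Σπ = 6 ({1..3} each once); Σa = 2+1+1 = 4; disp = 6−4 = 2.

2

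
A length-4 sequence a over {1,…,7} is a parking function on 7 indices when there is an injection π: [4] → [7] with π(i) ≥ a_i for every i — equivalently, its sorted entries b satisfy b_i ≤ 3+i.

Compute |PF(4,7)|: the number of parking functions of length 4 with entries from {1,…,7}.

2048

|PF(4,7)| = 4·8^3 = 4×512 = 2048 (Pollak)
One tuple (7,4,2,3) → sorted (2,3,4,7): b_i ≤ 3+i ∀i, a PF.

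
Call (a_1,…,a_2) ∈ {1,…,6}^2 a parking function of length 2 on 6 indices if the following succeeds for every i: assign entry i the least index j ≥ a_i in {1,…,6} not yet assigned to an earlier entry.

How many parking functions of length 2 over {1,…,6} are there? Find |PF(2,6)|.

35

#PF = (6−2+1)·(6+1)^(2−1) = 5·7 = 35 (Konheim–Weiss)
E.g. (2,3) → sorted (2,3): b_i ≤ 4+i ∀i, a PF.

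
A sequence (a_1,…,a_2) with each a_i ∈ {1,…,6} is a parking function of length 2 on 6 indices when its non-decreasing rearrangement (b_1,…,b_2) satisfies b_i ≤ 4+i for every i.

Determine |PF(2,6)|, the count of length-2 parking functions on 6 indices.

|PF| = (6−2+1)·(6+1)^(2−1) = 5×7 = 35 (Konheim–Weiss)
Check (1,6) → sorted (1,6): b_i ≤ 4+i ∀i, a PF.

35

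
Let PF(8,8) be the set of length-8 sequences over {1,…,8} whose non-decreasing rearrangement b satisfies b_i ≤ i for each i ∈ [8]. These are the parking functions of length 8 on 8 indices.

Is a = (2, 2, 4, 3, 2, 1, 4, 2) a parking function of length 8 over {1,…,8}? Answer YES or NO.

Order a: b = (1, 2, 2, 2, 2, 3, 4, 4).
  b_1=1 ≤ 1
  b_2=2 ≤ 2
  b_3=2 ≤ 3
  b_4=2 ≤ 4
  b_5=2 ≤ 5
  b_6=3 ≤ 6
  b_7=4 ≤ 7
  b_8=4 ≤ 8
All bounds hold ⇒ YES

YES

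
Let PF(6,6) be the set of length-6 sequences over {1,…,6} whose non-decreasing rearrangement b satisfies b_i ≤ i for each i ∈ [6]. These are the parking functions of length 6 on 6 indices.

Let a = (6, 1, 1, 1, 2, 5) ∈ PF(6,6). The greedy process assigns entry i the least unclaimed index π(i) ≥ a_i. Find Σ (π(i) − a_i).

Σπ = 21 ({1..6} each once); Σa = 6+1+1+1+2+5 = 16; disp = 21−16 = 5.

5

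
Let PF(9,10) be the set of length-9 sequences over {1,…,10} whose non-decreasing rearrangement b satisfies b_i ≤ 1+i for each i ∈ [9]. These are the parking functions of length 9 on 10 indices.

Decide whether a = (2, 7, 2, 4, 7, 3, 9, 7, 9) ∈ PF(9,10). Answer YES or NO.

NO

Sorted: b = (2, 2, 3, 4, 7, 7, 7, 9, 9).
  b_1=2 ≤ 2
  b_2=2 ≤ 3
  b_3=3 ≤ 4
  b_4=4 ≤ 5
  b_5=7 > 6
  fails at i=5 ⇒ NO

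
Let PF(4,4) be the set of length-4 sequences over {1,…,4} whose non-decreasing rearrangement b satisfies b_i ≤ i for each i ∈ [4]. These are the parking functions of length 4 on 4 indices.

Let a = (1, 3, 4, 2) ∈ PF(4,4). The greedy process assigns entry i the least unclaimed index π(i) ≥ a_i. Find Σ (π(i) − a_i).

Σπ = 4·5/2 = 10 (π permutes [4]); Σa = 1+3+4+2 = 10; disp = 10−10 = 0.

0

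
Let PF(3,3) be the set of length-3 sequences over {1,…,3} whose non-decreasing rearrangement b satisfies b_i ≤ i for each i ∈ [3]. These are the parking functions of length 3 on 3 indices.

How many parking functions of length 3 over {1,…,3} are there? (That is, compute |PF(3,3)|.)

16

Count = (3+1−3)·(3+1)^{3−1} = 1×16 = 16
One tuple (2,1,2) → sorted (1,2,2): b_i ≤ i ∀i, a PF.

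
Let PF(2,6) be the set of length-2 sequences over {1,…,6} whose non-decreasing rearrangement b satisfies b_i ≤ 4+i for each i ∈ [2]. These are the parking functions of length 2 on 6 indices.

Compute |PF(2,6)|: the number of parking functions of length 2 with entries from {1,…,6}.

35

Count = (7−2)·7^(2−1) = 5×7 = 35 [KW]
E.g. (6,4) → sorted (4,6): b_i ≤ 4+i ∀i, a PF.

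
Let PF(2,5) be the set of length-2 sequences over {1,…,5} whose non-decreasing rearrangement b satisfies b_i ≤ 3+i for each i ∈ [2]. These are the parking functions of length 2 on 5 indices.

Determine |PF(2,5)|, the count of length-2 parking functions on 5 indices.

24

|PF(2,5)| = (6−2)·6^(2−1) = 4·6 = 24
Check (4,4) → sorted (4,4): b_i ≤ 3+i ∀i, a PF.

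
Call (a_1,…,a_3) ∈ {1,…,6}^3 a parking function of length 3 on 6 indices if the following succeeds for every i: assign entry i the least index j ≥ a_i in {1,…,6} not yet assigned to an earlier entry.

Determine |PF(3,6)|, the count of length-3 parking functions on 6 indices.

Count = (6+1−3)·(6+1)^{3−1} = 4·49 = 196
Check (4,3,3) → sorted (3,3,4): b_i ≤ 3+i ∀i, a PF.

196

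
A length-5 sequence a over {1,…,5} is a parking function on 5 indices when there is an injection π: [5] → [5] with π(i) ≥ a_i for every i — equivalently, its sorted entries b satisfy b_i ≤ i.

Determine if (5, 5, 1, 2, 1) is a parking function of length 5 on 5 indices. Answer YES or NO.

Sorted: b = (1, 1, 2, 5, 5).
  b_1=1 ≤ 1
  b_2=1 ≤ 2
  b_3=2 ≤ 3
  b_4=5 > 4
  fails at i=4 ⇒ NO

NO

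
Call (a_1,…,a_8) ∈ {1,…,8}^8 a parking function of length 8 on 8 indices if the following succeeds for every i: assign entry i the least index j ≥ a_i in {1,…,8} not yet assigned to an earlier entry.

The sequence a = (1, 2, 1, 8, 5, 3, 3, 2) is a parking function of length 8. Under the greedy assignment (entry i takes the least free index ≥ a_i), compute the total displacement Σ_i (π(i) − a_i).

Σπ = 8·9/2 = 36 (π permutes [8]); Σa = 1+2+1+8+5+3+3+2 = 25; disp = 36−25 = 11.

11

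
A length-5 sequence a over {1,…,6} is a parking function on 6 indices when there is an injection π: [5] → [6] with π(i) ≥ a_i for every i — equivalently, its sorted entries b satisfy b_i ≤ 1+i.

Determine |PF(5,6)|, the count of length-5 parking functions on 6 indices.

4802

#PF = (6+1−5)·(6+1)^{5−1} = 2·2401 = 4802 [KW]
One tuple (6,2,2,3,1) → sorted (1,2,2,3,6): b_i ≤ 1+i ∀i, a PF.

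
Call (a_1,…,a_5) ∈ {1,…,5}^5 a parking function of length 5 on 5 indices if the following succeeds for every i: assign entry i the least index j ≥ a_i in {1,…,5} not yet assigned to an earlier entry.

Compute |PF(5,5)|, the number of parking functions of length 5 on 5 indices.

#PF = (5+1−5)·(5+1)^{5−1} = 1×1296 = 1296 [KW]
Check (2,2,2,1,5) → sorted (1,2,2,2,5): b_i ≤ i ∀i, a PF.

1296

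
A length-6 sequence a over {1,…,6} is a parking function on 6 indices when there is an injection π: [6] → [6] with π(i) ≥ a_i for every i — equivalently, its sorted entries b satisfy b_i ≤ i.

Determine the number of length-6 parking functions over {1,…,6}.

16807

|PF(6,6)| = (6+1−6)·(6+1)^{6−1} = 1×16807 = 16807 (Pollak)
Check (2,5,3,1,5,3) → sorted (1,2,3,3,5,5): b_i ≤ i ∀i, a PF.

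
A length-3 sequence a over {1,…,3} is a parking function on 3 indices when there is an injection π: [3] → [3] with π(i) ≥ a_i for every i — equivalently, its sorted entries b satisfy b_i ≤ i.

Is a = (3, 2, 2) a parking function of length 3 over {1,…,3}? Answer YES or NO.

Rearranged: b = (2, 2, 3).
  b_1=2 > 1
  fails at i=1 ⇒ NO

NO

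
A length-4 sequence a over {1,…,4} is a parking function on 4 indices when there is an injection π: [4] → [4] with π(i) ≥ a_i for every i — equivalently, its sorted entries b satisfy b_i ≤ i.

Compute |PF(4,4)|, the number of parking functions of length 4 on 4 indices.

Count = (4+1−4)·(4+1)^{4−1} = 1·125 = 125 (Konheim–Weiss)
E.g. (1,2,2,3) → sorted (1,2,2,3): b_i ≤ i ∀i, a PF.

125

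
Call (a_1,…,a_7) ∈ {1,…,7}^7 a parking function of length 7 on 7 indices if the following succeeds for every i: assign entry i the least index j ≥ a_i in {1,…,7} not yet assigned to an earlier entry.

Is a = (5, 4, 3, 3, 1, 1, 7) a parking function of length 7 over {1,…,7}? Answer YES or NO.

YES

Rearranged: b = (1, 1, 3, 3, 4, 5, 7).
  b_1=1 ≤ 1
  b_2=1 ≤ 2
  b_3=3 ≤ 3
  b_4=3 ≤ 4
  b_5=4 ≤ 5
  b_6=5 ≤ 6
  b_7=7 ≤ 7
All bounds hold ⇒ YES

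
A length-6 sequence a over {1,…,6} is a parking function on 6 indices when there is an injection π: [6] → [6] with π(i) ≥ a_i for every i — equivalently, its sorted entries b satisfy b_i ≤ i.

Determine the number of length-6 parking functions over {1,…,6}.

Count = 1·7^5 = 1·16807 = 16807 (Konheim–Weiss)
Example (5,3,3,6,2,1) → sorted (1,2,3,3,5,6): b_i ≤ i ∀i, a PF.

16807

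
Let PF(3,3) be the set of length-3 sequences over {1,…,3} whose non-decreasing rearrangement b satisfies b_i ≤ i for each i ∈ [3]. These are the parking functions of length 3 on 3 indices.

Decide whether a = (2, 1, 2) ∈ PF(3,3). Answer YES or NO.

YES

Order a: b = (1, 2, 2).
  b_1=1 ≤ 1
  b_2=2 ≤ 2
  b_3=2 ≤ 3
All bounds hold ⇒ YES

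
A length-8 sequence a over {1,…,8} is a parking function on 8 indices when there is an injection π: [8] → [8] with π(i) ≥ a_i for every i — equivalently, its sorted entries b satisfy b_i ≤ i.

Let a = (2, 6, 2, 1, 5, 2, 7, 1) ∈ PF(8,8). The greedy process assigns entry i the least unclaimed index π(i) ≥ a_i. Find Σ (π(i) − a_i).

Σπ(i) = 1+…+8 = 36; Σa = 2+6+2+1+5+2+7+1 = 26; disp = 36−26 = 10.

10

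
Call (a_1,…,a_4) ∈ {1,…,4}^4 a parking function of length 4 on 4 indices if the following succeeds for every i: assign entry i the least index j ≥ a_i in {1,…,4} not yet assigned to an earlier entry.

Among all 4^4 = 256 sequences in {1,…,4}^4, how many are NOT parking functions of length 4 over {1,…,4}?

131

#PF = (4−4+1)·(4+1)^(4−1) = 1×125 = 125 (Pollak)
One tuple (2,4,2,3) → sorted (2,2,3,4): b_1=2>1, not a PF.
Total 256; non-PF = 256−125 = 131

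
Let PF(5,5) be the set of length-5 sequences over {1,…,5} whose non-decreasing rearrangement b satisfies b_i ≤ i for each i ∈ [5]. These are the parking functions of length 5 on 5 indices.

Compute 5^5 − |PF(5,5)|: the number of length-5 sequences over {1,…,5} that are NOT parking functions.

1829

#PF = 1·6^4 = 1·1296 = 1296 (Pollak)
Check (3,4,4,4,1) → sorted (1,3,4,4,4): b_2=3>2, not a PF.
5^5 − 1296 = 3125 − 1296 = 1829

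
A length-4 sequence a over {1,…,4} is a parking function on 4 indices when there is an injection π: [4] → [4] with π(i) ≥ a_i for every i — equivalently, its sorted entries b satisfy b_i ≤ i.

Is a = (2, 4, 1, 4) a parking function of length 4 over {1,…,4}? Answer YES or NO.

NO

Order a: b = (1, 2, 4, 4).
  b_1=1 ≤ 1
  b_2=2 ≤ 2
  b_3=4 > 3
  fails at i=3 ⇒ NO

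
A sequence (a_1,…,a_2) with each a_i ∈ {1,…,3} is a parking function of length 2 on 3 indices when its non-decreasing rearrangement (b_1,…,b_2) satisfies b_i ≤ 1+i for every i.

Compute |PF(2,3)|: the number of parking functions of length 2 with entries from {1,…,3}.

8

Count = (4−2)·4^(2−1) = 2×4 = 8 [KW]
Example (3,2) → sorted (2,3): b_i ≤ 1+i ∀i, a PF.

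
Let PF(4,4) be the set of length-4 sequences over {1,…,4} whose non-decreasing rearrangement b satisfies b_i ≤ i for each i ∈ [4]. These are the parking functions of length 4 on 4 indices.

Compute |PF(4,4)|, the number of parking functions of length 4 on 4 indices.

125

|PF(4,4)| = 1·5^3 = 1·125 = 125 (Pollak)
Check (1,4,2,1) → sorted (1,1,2,4): b_i ≤ i ∀i, a PF.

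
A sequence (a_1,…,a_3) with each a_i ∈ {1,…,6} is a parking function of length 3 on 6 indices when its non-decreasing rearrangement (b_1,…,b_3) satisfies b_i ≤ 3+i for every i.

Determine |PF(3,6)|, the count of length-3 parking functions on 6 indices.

196

|PF| = (7−3)·7^(3−1) = 4 · 49 = 196 (Pollak)
Example (5,4,4) → sorted (4,4,5): b_i ≤ 3+i ∀i, a PF.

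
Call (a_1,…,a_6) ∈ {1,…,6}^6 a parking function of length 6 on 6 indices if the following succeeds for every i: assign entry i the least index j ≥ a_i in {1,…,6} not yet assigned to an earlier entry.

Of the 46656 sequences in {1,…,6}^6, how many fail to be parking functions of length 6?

29849

|PF(6,6)| = (6−6+1)·(6+1)^(6−1) = 1·16807 = 16807 (Konheim–Weiss)
Example (6,6,6,5,2,5) → sorted (2,5,5,6,6,6): b_1=2>1, not a PF.
Total 46656; non-PF = 46656−16807 = 29849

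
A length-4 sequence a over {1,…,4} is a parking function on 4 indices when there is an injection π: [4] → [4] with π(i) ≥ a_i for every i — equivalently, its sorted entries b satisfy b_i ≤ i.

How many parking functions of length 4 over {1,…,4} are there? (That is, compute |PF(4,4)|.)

125

Count = (5−4)·5^(4−1) = 1 · 125 = 125 [KW]
E.g. (2,4,1,2) → sorted (1,2,2,4): b_i ≤ i ∀i, a PF.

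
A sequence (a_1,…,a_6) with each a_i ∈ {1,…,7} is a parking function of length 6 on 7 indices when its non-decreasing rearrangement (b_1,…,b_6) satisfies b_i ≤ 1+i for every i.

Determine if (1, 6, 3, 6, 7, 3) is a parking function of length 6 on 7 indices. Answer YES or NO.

Order a: b = (1, 3, 3, 6, 6, 7).
  b_1=1 ≤ 2
  b_2=3 ≤ 3
  b_3=3 ≤ 4
  b_4=6 > 5
  fails at i=4 ⇒ NO

NO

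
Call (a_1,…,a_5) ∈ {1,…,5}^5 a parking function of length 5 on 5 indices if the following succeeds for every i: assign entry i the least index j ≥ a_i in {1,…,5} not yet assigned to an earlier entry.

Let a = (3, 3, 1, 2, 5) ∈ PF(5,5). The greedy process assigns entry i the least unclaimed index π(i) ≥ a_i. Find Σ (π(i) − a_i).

Σπ(i) = 1+…+5 = 15; Σa = 3+3+1+2+5 = 14; disp = 15−14 = 1.

1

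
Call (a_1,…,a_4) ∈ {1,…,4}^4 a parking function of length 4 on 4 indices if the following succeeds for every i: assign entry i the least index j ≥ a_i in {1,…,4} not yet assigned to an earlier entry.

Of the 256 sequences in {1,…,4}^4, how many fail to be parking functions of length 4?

#PF = (4+1−4)·(4+1)^{4−1} = 1 · 125 = 125 [KW]
E.g. (4,3,4,4) → sorted (3,4,4,4): b_1=3>1, not a PF.
4^4 − 125 = 256 − 125 = 131

131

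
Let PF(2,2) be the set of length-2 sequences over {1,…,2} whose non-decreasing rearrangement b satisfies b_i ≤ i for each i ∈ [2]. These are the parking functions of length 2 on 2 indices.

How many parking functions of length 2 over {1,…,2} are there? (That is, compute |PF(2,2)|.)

Count = (2−2+1)·(2+1)^(2−1) = 1 · 3 = 3 (Konheim–Weiss)
Example (1,2) → sorted (1,2): b_i ≤ i ∀i, a PF.

3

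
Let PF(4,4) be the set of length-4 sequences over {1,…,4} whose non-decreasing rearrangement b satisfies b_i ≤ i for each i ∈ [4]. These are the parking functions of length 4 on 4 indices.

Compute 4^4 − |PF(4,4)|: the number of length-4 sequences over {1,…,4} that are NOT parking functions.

#PF = (5−4)·5^(4−1) = 1 · 125 = 125
E.g. (4,3,3,3) → sorted (3,3,3,4): b_1=3>1, not a PF.
Total 256; non-PF = 256−125 = 131

131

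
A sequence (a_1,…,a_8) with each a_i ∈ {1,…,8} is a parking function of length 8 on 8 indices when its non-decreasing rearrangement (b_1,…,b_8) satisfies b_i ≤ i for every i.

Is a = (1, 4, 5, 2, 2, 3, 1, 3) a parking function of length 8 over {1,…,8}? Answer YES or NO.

YES

Order a: b = (1, 1, 2, 2, 3, 3, 4, 5).
  b_1=1 ≤ 1
  b_2=1 ≤ 2
  b_3=2 ≤ 3
  b_4=2 ≤ 4
  b_5=3 ≤ 5
  b_6=3 ≤ 6
  b_7=4 ≤ 7
  b_8=5 ≤ 8
All bounds hold ⇒ YES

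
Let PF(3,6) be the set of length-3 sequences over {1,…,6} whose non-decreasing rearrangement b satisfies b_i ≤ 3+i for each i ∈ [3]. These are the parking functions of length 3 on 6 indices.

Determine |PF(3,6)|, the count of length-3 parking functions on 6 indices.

196

Count = (6−3+1)·(6+1)^(3−1) = 4·49 = 196 (Konheim–Weiss)
E.g. (6,1,2) → sorted (1,2,6): b_i ≤ 3+i ∀i, a PF.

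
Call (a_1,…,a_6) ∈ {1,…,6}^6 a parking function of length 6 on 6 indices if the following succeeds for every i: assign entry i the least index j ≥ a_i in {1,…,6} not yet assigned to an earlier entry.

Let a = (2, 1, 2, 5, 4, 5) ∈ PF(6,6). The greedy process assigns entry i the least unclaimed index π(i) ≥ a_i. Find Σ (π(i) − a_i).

Σπ = 6·7/2 = 21 (π permutes [6]); Σa = 2+1+2+5+4+5 = 19; disp = 21−19 = 2.

2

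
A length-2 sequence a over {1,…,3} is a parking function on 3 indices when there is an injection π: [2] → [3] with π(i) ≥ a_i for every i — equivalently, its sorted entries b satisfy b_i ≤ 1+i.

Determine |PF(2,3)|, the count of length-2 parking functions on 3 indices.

Count = (3−2+1)·(3+1)^(2−1) = 2 · 4 = 8
One tuple (2,1) → sorted (1,2): b_i ≤ 1+i ∀i, a PF.

8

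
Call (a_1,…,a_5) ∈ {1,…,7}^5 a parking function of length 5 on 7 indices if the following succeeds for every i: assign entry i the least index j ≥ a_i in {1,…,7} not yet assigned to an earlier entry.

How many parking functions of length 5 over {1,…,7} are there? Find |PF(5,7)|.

|PF(5,7)| = (7+1−5)·(7+1)^{5−1} = 3×4096 = 12288
E.g. (7,4,4,5,1) → sorted (1,4,4,5,7): b_i ≤ 2+i ∀i, a PF.

12288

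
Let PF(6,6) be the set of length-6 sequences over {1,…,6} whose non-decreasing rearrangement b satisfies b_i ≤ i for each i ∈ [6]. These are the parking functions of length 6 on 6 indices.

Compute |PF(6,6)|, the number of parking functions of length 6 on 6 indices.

Count = (6−6+1)·(6+1)^(6−1) = 1×16807 = 16807 (Pollak)
Check (5,2,5,2,1,2) → sorted (1,2,2,2,5,5): b_i ≤ i ∀i, a PF.

16807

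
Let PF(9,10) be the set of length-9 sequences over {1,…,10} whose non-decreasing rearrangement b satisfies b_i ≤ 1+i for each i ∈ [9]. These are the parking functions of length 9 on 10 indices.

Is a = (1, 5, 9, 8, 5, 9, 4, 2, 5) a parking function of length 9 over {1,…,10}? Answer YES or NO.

YES

Rearranged: b = (1, 2, 4, 5, 5, 5, 8, 9, 9).
  b_1=1 ≤ 2
  b_2=2 ≤ 3
  b_3=4 ≤ 4
  b_4=5 ≤ 5
  b_5=5 ≤ 6
  b_6=5 ≤ 7
  b_7=8 ≤ 8
  b_8=9 ≤ 9
  b_9=9 ≤ 10
All bounds hold ⇒ YES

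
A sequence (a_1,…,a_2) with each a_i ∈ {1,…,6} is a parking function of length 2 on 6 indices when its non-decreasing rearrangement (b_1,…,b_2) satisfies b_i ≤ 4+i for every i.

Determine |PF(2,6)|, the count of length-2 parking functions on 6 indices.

|PF(2,6)| = 5·7^1 = 5 · 7 = 35 (Konheim–Weiss)
E.g. (1,4) → sorted (1,4): b_i ≤ 4+i ∀i, a PF.

35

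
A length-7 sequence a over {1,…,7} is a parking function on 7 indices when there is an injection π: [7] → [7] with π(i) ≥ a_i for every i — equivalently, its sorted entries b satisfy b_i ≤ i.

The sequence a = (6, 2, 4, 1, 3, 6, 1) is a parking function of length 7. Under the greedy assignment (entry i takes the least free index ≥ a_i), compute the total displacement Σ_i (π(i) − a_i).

5

Σπ = 7·8/2 = 28 (π permutes [7]); Σa = 6+2+4+1+3+6+1 = 23; disp = 28−23 = 5.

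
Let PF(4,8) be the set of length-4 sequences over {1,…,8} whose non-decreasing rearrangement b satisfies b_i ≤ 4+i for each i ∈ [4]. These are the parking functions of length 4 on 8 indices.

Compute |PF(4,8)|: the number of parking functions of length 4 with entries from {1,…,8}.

|PF(4,8)| = 5·9^3 = 5 · 729 = 3645
One tuple (7,4,6,3) → sorted (3,4,6,7): b_i ≤ 4+i ∀i, a PF.

3645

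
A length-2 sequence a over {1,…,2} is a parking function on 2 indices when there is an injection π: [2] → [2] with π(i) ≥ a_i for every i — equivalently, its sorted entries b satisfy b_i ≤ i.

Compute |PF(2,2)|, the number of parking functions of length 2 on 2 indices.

3

|PF(2,2)| = (2+1−2)·(2+1)^{2−1} = 1·3 = 3
Example (1,1) → sorted (1,1): b_i ≤ i ∀i, a PF.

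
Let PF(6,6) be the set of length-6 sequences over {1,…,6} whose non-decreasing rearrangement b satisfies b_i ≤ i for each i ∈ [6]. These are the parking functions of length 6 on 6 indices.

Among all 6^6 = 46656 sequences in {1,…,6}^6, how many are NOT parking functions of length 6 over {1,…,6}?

|PF(6,6)| = (6−6+1)·(6+1)^(6−1) = 1 · 16807 = 16807
One tuple (6,4,6,5,3,2) → sorted (2,3,4,5,6,6): b_1=2>1, not a PF.
6^6 − 16807 = 46656 − 16807 = 29849

29849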